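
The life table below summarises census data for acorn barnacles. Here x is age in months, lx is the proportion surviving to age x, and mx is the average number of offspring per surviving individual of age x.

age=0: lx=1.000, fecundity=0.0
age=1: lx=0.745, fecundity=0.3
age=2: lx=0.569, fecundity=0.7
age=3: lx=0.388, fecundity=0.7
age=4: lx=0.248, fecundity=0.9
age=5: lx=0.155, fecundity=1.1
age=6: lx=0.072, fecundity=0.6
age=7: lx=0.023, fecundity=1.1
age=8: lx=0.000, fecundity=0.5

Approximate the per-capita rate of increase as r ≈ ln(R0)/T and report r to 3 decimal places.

R0 = Σ lx·mx = 0 + 0.2235 + 0.3983 + 0.2716 + 0.2232 + 0.1705 + 0.0432 + 0.0253 + 0 = 1.3556
Σ x·lx·mx = 4.0165; T = 4.0165/1.3556 = 2.96289…
r ≈ ln(R0)/T = ln(1.3556)/2.96289… = 0.10268… → 0.103

0.103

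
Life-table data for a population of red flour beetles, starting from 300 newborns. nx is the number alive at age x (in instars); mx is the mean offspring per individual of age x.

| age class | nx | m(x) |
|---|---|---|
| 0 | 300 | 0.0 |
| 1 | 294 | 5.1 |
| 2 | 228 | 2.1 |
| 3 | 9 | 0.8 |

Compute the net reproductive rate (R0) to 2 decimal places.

lx = nx/n0 = nx/300: 1, 0.98, 0.76, 0.03
lx·mx by age: 0, 4.998, 1.596, 0.024
R0 = Σ lx·mx = 6.618 → 6.62

6.62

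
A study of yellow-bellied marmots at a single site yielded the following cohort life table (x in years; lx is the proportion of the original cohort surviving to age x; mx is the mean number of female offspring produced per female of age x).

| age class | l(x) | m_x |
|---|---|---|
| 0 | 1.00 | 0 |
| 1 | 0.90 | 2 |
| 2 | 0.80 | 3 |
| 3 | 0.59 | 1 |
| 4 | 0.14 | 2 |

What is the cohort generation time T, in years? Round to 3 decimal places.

lx·mx: 0, 1.8, 2.4, 0.59, 0.28 → R0 = 5.07
x·lx·mx: 0, 1.8, 4.8, 1.77, 1.12 → Σ = 9.49
T = 9.49 / 5.07 = 1.871795… → 1.872

1.872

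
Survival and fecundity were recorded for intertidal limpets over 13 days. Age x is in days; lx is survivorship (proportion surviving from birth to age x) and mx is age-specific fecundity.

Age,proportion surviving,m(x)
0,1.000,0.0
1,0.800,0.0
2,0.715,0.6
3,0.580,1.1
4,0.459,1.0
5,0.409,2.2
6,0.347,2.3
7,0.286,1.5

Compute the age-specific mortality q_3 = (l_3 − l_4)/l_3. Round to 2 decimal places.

q_3 = (l_3 − l_4) / l_3 = (0.58 − 0.459) / 0.58
     = 0.121 / 0.58 = 0.208621… → 0.21

0.21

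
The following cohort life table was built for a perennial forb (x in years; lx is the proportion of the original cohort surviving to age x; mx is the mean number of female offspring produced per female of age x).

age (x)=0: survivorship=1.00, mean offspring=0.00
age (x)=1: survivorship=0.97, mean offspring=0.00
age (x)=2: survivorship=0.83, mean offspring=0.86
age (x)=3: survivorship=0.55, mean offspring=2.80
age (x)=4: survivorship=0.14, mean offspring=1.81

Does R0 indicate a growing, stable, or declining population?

growing

R0 = Σ lx·mx = 0 + 0 + 0.7138 + 1.54 + 0.2534 = 2.5072
R0 > 1, so the population is growing.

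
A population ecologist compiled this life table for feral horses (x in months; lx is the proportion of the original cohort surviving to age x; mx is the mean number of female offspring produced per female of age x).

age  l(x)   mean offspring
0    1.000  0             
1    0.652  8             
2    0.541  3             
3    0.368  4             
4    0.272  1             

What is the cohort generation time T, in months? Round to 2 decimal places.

lx·mx: 0, 5.216, 1.623, 1.472, 0.272 → R0 = 8.583
x·lx·mx: 0, 5.216, 3.246, 4.416, 1.088 → Σ = 13.966
T = 13.966 / 8.583 = 1.62717… → 1.63

1.63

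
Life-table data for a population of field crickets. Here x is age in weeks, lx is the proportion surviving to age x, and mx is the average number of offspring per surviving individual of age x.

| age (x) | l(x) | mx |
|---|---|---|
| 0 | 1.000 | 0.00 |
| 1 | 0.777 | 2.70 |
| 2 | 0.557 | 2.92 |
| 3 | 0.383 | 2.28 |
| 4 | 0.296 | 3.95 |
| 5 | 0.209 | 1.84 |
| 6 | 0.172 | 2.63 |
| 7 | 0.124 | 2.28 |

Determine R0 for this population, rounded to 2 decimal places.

lx·mx by age: 0, 2.0979, 1.62644, 0.87324, 1.1692, 0.38456, 0.45236, 0.28272
R0 = Σ lx·mx = 6.88642 → 6.89

6.89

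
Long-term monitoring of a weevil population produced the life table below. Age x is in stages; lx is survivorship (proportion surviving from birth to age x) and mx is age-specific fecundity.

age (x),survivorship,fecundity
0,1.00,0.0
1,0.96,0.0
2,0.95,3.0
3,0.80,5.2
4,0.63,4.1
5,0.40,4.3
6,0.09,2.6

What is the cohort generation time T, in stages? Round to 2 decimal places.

3.34

lx·mx: 0, 0, 2.85, 4.16, 2.583, 1.72, 0.234 → R0 = 11.547
x·lx·mx: 0, 0, 5.7, 12.48, 10.332, 8.6, 1.404 → Σ = 38.516
T = 38.516 / 11.547 = 3.335585… → 3.34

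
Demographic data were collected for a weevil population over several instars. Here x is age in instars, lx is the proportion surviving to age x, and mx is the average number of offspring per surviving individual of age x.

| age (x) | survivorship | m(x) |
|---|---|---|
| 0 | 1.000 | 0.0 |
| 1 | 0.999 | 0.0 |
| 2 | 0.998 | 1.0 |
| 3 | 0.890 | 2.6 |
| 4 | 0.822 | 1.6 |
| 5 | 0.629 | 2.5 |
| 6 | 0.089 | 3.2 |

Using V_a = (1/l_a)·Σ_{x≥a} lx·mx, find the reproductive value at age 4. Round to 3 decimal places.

3.859

lx·mx for x ≥ 4: 1.3152, 1.5725, 0.2848 → sum = 3.1725
V_4 = 3.1725 / l_4 = 3.1725 / 0.822 = 3.859489… → 3.859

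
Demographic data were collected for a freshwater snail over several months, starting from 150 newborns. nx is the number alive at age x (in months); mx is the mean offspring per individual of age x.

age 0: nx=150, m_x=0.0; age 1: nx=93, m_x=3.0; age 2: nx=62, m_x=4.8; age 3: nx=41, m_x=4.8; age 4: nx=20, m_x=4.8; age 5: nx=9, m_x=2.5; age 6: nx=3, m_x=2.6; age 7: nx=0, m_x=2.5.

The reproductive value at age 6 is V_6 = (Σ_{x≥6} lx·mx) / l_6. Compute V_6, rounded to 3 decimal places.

2.600

lx = nx/n0 = nx/150: 1, 0.62, 0.41333…, 0.27333…, 0.13333…, 0.06, 0.02, 0
lx·mx for x ≥ 6: 0.052, 0 → sum = 0.052
V_6 = 0.052 / l_6 = 0.052 / 0.02 = 2.6 → 2.600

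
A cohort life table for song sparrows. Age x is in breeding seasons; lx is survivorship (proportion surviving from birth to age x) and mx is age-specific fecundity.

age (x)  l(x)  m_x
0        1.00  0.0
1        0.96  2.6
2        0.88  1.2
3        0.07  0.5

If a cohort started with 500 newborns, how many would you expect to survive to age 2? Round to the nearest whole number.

440

Expected survivors = N0 · l_2 = 500 × 0.88 = 440 → 440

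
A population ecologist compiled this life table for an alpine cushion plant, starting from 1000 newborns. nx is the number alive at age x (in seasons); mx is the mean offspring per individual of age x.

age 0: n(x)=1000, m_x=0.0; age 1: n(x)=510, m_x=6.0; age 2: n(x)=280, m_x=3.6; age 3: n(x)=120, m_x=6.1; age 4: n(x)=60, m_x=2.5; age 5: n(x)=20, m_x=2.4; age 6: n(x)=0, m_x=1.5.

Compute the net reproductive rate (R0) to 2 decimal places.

lx = nx/n0 = nx/1000: 1, 0.51, 0.28, 0.12, 0.06, 0.02, 0
lx·mx by age: 0, 3.06, 1.008, 0.732, 0.15, 0.048, 0
R0 = Σ lx·mx = 4.998 → 5.00

5.00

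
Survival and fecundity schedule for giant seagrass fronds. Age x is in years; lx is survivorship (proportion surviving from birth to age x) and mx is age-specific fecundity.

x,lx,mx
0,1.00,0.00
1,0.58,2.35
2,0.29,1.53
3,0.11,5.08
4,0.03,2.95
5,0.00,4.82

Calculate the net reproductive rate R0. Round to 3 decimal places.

2.454

lx·mx by age: 0, 1.363, 0.4437, 0.5588, 0.0885, 0
R0 = Σ lx·mx = 2.454 → 2.454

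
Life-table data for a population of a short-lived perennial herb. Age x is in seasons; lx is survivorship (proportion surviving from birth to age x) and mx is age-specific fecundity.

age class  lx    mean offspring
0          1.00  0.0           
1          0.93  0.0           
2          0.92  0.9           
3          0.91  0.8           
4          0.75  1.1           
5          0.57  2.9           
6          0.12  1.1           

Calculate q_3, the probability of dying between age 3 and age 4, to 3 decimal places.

q_3 = (l_3 − l_4) / l_3 = (0.91 − 0.75) / 0.91
     = 0.16 / 0.91 = 0.175824… → 0.176

0.176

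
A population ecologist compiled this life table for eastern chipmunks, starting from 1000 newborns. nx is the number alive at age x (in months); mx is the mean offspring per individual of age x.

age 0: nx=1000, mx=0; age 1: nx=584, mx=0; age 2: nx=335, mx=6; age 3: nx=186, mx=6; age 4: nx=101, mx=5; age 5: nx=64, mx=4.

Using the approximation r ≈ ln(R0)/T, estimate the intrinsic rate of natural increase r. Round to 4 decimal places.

0.4947

lx = nx/n0 = nx/1000: 1, 0.584, 0.335, 0.186, 0.101, 0.064
R0 = Σ lx·mx = 0 + 0 + 2.01 + 1.116 + 0.505 + 0.256 = 3.887
Σ x·lx·mx = 10.668; T = 10.668/3.887 = 2.74453…
r ≈ ln(R0)/T = ln(3.887)/2.74453… = 0.49467… → 0.4947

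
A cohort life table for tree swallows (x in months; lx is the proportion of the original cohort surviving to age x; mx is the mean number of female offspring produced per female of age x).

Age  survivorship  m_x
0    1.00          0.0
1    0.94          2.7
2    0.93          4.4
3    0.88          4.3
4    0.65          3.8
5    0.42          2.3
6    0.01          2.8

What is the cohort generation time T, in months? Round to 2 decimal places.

2.66

lx·mx: 0, 2.538, 4.092, 3.784, 2.47, 0.966, 0.028 → R0 = 13.878
x·lx·mx: 0, 2.538, 8.184, 11.352, 9.88, 4.83, 0.168 → Σ = 36.952
T = 36.952 / 13.878 = 2.662632… → 2.66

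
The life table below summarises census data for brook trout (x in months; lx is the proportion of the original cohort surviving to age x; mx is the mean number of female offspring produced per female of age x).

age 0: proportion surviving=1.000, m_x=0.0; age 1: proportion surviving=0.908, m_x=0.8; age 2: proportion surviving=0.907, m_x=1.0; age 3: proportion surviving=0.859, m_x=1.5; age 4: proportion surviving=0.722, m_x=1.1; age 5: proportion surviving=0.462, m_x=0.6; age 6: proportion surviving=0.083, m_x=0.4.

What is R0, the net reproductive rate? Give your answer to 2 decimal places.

lx·mx by age: 0, 0.7264, 0.907, 1.2885, 0.7942, 0.2772, 0.0332
R0 = Σ lx·mx = 4.0265 → 4.03

4.03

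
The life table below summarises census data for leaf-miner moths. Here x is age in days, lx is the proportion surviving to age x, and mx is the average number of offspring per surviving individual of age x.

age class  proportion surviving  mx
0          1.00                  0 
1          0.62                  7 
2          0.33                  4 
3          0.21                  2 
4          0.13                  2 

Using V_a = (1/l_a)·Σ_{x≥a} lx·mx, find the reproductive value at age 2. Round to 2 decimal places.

lx·mx for x ≥ 2: 1.32, 0.42, 0.26 → sum = 2
V_2 = 2 / l_2 = 2 / 0.33 = 6.060606… → 6.06

6.06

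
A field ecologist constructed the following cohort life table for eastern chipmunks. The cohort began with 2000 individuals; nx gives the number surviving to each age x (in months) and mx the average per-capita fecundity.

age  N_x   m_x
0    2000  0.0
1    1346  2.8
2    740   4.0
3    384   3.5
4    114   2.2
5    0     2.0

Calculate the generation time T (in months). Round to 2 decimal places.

1.77

lx = nx/n0 = nx/2000: 1, 0.673, 0.37, 0.192, 0.057, 0
lx·mx: 0, 1.8844, 1.48, 0.672, 0.1254, 0 → R0 = 4.1618
x·lx·mx: 0, 1.8844, 2.96, 2.016, 0.5016, 0 → Σ = 7.362
T = 7.362 / 4.1618 = 1.768946… → 1.77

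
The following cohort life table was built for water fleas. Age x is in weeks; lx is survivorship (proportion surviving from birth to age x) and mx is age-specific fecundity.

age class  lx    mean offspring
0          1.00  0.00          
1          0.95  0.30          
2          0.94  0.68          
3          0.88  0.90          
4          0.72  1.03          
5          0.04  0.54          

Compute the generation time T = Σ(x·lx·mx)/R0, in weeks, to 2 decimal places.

lx·mx: 0, 0.285, 0.6392, 0.792, 0.7416, 0.0216 → R0 = 2.4794
x·lx·mx: 0, 0.285, 1.2784, 2.376, 2.9664, 0.108 → Σ = 7.0138
T = 7.0138 / 2.4794 = 2.82883… → 2.83

2.83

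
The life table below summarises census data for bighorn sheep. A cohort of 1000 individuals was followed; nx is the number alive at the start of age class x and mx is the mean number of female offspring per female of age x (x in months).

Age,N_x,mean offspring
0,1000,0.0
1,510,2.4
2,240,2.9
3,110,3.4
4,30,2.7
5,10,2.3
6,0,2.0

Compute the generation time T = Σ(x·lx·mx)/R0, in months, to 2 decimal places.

1.74

lx = nx/n0 = nx/1000: 1, 0.51, 0.24, 0.11, 0.03, 0.01, 0
lx·mx: 0, 1.224, 0.696, 0.374, 0.081, 0.023, 0 → R0 = 2.398
x·lx·mx: 0, 1.224, 1.392, 1.122, 0.324, 0.115, 0 → Σ = 4.177
T = 4.177 / 2.398 = 1.741868… → 1.74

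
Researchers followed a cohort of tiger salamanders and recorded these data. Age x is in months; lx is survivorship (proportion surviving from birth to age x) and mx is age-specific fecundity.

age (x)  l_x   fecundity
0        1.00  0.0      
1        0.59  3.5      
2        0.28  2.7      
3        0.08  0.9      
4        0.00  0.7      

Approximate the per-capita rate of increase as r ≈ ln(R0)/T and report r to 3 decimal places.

0.810

R0 = Σ lx·mx = 0 + 2.065 + 0.756 + 0.072 + 0 = 2.893
Σ x·lx·mx = 3.793; T = 3.793/2.893 = 1.3111…
r ≈ ln(R0)/T = ln(2.893)/1.3111… = 0.81023… → 0.810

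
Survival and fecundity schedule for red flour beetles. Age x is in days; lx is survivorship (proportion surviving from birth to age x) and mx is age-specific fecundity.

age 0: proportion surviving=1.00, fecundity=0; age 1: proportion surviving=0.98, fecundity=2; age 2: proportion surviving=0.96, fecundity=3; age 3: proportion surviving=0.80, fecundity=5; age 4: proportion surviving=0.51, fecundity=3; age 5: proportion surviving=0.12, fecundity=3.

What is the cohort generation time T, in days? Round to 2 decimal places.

lx·mx: 0, 1.96, 2.88, 4, 1.53, 0.36 → R0 = 10.73
x·lx·mx: 0, 1.96, 5.76, 12, 6.12, 1.8 → Σ = 27.64
T = 27.64 / 10.73 = 2.575955… → 2.58

2.58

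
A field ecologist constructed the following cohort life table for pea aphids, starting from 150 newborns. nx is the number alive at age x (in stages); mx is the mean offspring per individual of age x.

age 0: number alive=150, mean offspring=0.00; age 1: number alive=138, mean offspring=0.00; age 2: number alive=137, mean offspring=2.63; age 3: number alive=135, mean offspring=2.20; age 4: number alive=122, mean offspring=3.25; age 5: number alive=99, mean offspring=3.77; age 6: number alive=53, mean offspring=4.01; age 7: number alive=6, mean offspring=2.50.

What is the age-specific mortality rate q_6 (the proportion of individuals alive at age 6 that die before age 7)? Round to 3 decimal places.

0.887

lx = nx/n0 = nx/150: 1, 0.92, 0.91333…, 0.9, 0.81333…, 0.66, 0.35333…, 0.04
q_6 = (l_6 − l_7) / l_6 = (0.353333… − 0.04) / 0.353333…
     = 0.313333… / 0.353333… = 0.886792… → 0.887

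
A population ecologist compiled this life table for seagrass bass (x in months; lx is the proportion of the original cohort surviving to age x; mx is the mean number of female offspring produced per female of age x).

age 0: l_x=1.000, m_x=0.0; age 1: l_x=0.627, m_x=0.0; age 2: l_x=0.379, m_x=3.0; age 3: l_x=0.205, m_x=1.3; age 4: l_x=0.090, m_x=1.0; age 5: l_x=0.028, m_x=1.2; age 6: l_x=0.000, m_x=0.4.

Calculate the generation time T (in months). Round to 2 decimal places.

2.36

lx·mx: 0, 0, 1.137, 0.2665, 0.09, 0.0336, 0 → R0 = 1.5271
x·lx·mx: 0, 0, 2.274, 0.7995, 0.36, 0.168, 0 → Σ = 3.6015
T = 3.6015 / 1.5271 = 2.358392… → 2.36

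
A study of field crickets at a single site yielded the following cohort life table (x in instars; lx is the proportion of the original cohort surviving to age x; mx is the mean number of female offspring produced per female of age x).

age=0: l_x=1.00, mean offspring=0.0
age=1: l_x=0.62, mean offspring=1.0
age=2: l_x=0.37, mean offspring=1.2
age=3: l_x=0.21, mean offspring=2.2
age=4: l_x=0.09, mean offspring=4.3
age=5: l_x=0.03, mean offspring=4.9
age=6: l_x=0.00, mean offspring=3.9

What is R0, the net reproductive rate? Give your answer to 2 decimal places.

lx·mx by age: 0, 0.62, 0.444, 0.462, 0.387, 0.147, 0
R0 = Σ lx·mx = 2.06 → 2.06

2.06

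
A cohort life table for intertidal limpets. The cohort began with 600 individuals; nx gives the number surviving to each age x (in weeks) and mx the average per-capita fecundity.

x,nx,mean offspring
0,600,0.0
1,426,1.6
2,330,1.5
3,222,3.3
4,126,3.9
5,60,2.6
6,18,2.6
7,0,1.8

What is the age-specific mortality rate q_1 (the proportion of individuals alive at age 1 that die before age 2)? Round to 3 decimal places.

0.225

lx = nx/n0 = nx/600: 1, 0.71, 0.55, 0.37, 0.21, 0.1, 0.03, 0
q_1 = (l_1 − l_2) / l_1 = (0.71 − 0.55) / 0.71
     = 0.16 / 0.71 = 0.225352… → 0.225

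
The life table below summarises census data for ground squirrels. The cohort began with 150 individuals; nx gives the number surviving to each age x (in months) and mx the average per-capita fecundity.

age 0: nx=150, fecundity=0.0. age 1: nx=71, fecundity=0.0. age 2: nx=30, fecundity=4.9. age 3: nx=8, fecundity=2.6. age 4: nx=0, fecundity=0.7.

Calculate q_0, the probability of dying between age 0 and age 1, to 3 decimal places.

0.527

lx = nx/n0 = nx/150: 1, 0.47333…, 0.2, 0.05333…, 0
q_0 = (l_0 − l_1) / l_0 = (1 − 0.473333…) / 1
     = 0.526667… / 1 = 0.526667… → 0.527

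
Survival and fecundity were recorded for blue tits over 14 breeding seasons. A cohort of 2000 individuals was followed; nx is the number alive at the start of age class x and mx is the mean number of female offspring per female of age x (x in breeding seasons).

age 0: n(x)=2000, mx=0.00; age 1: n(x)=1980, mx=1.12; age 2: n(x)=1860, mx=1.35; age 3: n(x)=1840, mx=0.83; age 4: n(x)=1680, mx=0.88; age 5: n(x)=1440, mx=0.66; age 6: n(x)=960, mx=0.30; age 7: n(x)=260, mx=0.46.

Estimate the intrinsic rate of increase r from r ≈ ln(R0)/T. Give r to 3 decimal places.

lx = nx/n0 = nx/2000: 1, 0.99, 0.93, 0.92, 0.84, 0.72, 0.48, 0.13
R0 = Σ lx·mx = 0 + 1.1088 + 1.2555 + 0.7636 + 0.7392 + 0.4752 + 0.144 + 0.0598 = 4.5461
Σ x·lx·mx = 12.526; T = 12.526/4.5461 = 2.75533…
r ≈ ln(R0)/T = ln(4.5461)/2.75533… = 0.54958… → 0.550

0.550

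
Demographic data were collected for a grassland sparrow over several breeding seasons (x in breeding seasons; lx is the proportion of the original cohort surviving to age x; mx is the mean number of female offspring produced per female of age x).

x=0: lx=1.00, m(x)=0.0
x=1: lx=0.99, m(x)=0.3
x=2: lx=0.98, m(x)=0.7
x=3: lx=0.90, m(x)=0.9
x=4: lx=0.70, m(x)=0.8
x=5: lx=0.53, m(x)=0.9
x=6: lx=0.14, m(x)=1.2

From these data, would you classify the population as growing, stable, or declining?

growing

R0 = Σ lx·mx = 0 + 0.297 + 0.686 + 0.81 + 0.56 + 0.477 + 0.168 = 2.998
R0 > 1, so the population is growing.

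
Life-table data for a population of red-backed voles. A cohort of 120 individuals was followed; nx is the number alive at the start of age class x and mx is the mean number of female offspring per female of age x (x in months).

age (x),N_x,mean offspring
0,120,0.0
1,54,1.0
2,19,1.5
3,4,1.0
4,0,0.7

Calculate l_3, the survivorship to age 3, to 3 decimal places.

l_3 = n_3/n_0 = 4/120 = 0.033333… → 0.033

0.033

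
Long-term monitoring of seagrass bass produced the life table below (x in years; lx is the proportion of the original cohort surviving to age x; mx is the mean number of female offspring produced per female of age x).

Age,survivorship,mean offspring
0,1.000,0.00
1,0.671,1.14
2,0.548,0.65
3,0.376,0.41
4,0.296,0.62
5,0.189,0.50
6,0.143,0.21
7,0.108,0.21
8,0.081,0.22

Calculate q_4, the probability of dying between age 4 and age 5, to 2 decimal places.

q_4 = (l_4 − l_5) / l_4 = (0.296 − 0.189) / 0.296
     = 0.107 / 0.296 = 0.361486… → 0.36

0.36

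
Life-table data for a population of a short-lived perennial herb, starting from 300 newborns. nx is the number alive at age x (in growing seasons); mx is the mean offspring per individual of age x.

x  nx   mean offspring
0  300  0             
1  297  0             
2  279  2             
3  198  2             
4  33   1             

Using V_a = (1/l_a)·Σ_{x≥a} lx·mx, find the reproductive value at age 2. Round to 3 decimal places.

3.538

lx = nx/n0 = nx/300: 1, 0.99, 0.93, 0.66, 0.11
lx·mx for x ≥ 2: 1.86, 1.32, 0.11 → sum = 3.29
V_2 = 3.29 / l_2 = 3.29 / 0.93 = 3.537634… → 3.538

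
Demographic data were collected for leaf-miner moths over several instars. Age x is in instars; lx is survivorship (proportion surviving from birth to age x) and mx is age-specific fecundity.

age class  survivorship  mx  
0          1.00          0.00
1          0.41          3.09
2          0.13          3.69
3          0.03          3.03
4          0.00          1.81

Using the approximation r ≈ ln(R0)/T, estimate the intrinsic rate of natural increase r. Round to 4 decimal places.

R0 = Σ lx·mx = 0 + 1.2669 + 0.4797 + 0.0909 + 0 = 1.8375
Σ x·lx·mx = 2.499; T = 2.499/1.8375 = 1.36
r ≈ ln(R0)/T = ln(1.8375)/1.36 = 0.447357… → 0.4474

0.4474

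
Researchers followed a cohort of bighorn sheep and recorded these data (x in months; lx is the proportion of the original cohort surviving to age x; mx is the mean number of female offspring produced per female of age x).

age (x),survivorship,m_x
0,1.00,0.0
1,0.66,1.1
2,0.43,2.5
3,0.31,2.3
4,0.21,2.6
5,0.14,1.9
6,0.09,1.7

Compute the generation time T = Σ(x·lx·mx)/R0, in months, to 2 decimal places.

lx·mx: 0, 0.726, 1.075, 0.713, 0.546, 0.266, 0.153 → R0 = 3.479
x·lx·mx: 0, 0.726, 2.15, 2.139, 2.184, 1.33, 0.918 → Σ = 9.447
T = 9.447 / 3.479 = 2.715435… → 2.72

2.72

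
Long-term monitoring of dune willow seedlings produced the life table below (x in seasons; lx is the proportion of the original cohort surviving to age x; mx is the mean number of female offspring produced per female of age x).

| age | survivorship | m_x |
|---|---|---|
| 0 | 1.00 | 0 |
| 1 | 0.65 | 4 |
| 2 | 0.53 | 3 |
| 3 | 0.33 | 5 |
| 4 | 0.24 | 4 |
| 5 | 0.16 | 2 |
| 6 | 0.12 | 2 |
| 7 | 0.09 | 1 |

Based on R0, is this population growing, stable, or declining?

R0 = Σ lx·mx = 0 + 2.6 + 1.59 + 1.65 + 0.96 + 0.32 + 0.24 + 0.09 = 7.45
R0 > 1, so the population is growing.

growing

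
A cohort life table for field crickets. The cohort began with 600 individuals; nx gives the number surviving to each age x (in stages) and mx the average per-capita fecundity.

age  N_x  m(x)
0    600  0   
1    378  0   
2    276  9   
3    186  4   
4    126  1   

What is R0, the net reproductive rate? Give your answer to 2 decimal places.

lx = nx/n0 = nx/600: 1, 0.63, 0.46, 0.31, 0.21
lx·mx by age: 0, 0, 4.14, 1.24, 0.21
R0 = Σ lx·mx = 5.59 → 5.59

5.59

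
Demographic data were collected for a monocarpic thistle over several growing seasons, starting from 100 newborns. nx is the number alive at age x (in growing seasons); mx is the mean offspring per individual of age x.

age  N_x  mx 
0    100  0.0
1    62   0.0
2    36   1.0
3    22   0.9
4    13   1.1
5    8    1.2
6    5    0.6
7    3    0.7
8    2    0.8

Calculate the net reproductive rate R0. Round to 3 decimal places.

lx = nx/n0 = nx/100: 1, 0.62, 0.36, 0.22, 0.13, 0.08, 0.05, 0.03, 0.02
lx·mx by age: 0, 0, 0.36, 0.198, 0.143, 0.096, 0.03, 0.021, 0.016
R0 = Σ lx·mx = 0.864 → 0.864

0.864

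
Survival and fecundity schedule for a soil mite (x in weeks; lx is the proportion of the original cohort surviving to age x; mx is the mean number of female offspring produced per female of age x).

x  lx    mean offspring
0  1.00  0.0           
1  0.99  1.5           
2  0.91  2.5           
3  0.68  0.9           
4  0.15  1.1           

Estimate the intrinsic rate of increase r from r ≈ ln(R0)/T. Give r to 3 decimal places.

R0 = Σ lx·mx = 0 + 1.485 + 2.275 + 0.612 + 0.165 = 4.537
Σ x·lx·mx = 8.531; T = 8.531/4.537 = 1.88032…
r ≈ ln(R0)/T = ln(4.537)/1.88032… = 0.80426… → 0.804

0.804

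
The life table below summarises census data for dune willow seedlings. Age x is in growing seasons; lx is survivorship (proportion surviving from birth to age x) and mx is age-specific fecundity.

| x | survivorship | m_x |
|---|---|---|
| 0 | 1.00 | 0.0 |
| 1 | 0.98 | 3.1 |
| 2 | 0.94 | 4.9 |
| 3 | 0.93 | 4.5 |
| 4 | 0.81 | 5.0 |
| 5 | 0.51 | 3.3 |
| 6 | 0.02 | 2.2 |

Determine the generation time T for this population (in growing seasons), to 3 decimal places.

2.822

lx·mx: 0, 3.038, 4.606, 4.185, 4.05, 1.683, 0.044 → R0 = 17.606
x·lx·mx: 0, 3.038, 9.212, 12.555, 16.2, 8.415, 0.264 → Σ = 49.684
T = 49.684 / 17.606 = 2.821993… → 2.822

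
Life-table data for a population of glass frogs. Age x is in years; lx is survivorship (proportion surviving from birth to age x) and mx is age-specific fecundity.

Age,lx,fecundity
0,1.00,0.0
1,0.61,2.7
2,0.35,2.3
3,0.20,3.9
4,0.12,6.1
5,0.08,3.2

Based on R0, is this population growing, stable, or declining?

growing

R0 = Σ lx·mx = 0 + 1.647 + 0.805 + 0.78 + 0.732 + 0.256 = 4.22
R0 > 1, so the population is growing.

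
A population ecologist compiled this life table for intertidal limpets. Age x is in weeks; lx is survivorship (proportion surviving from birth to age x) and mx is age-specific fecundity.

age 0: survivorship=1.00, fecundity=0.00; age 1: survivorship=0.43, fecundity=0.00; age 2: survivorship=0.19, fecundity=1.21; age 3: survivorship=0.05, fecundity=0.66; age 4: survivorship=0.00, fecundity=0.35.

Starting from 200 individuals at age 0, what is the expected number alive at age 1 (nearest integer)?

Expected survivors = N0 · l_1 = 200 × 0.43 = 86 → 86

86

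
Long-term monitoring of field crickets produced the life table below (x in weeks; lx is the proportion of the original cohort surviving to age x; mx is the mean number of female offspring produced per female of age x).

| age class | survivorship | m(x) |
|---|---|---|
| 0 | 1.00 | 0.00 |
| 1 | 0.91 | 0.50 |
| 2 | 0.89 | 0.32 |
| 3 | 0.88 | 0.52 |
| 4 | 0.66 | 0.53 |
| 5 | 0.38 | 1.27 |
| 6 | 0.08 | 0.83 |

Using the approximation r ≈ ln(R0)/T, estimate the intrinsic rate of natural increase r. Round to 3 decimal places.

R0 = Σ lx·mx = 0 + 0.455 + 0.2848 + 0.4576 + 0.3498 + 0.4826 + 0.0664 = 2.0962
Σ x·lx·mx = 6.608; T = 6.608/2.0962 = 3.15237…
r ≈ ln(R0)/T = ln(2.0962)/3.15237… = 0.23478… → 0.235

0.235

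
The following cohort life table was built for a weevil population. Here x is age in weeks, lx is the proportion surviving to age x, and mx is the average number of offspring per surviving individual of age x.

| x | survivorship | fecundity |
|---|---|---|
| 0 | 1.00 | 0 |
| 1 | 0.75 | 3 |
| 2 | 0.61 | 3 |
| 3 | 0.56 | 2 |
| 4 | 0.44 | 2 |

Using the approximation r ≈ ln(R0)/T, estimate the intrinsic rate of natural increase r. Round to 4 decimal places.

R0 = Σ lx·mx = 0 + 2.25 + 1.83 + 1.12 + 0.88 = 6.08
Σ x·lx·mx = 12.79; T = 12.79/6.08 = 2.10362…
r ≈ ln(R0)/T = ln(6.08)/2.10362… = 0.858048… → 0.8580

0.8580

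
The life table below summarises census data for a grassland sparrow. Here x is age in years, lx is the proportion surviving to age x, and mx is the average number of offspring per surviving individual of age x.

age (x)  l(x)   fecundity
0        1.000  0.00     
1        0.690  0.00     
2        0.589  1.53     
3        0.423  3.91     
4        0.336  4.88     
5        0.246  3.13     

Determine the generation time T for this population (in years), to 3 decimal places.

3.459

lx·mx: 0, 0, 0.90117, 1.65393, 1.63968, 0.76998 → R0 = 4.96476
x·lx·mx: 0, 0, 1.80234, 4.96179, 6.55872, 3.8499 → Σ = 17.17275
T = 17.17275 / 4.96476 = 3.458929… → 3.459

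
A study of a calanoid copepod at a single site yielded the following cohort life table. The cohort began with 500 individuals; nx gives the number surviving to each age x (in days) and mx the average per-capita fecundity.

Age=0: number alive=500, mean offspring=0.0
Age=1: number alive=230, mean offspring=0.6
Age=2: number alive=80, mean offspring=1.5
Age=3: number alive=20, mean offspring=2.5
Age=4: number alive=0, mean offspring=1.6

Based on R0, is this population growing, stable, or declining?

declining

lx = nx/n0 = nx/500: 1, 0.46, 0.16, 0.04, 0
R0 = Σ lx·mx = 0 + 0.276 + 0.24 + 0.1 + 0 = 0.616
R0 < 1, so the population is declining.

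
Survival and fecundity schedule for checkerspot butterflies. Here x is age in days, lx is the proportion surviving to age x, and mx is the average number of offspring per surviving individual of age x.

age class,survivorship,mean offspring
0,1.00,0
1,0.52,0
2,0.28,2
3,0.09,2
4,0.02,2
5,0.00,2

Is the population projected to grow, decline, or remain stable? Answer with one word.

declining

R0 = Σ lx·mx = 0 + 0 + 0.56 + 0.18 + 0.04 + 0 = 0.78
R0 < 1, so the population is declining.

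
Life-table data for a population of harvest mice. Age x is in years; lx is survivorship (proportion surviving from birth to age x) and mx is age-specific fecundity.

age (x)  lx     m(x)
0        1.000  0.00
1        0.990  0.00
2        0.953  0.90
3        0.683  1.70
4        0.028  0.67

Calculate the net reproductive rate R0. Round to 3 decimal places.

2.038

lx·mx by age: 0, 0, 0.8577, 1.1611, 0.01876
R0 = Σ lx·mx = 2.03756 → 2.038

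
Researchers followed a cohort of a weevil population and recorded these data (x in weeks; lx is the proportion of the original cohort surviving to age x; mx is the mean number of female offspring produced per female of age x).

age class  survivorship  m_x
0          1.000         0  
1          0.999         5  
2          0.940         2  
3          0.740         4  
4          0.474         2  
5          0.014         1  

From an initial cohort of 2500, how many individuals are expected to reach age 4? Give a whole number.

Expected survivors = N0 · l_4 = 2500 × 0.474 = 1185 → 1185

1185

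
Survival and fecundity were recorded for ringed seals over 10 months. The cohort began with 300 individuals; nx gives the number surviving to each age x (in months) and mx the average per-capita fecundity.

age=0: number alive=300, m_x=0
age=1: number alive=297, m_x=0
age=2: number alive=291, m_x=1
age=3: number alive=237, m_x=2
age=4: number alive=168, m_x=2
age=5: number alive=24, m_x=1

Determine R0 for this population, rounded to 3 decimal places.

lx = nx/n0 = nx/300: 1, 0.99, 0.97, 0.79, 0.56, 0.08
lx·mx by age: 0, 0, 0.97, 1.58, 1.12, 0.08
R0 = Σ lx·mx = 3.75 → 3.750

3.750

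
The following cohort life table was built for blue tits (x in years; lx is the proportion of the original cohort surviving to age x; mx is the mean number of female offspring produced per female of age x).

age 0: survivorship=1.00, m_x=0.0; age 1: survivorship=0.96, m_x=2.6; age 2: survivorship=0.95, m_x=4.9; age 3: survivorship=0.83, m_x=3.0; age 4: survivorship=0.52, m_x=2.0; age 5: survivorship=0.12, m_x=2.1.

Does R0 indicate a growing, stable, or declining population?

R0 = Σ lx·mx = 0 + 2.496 + 4.655 + 2.49 + 1.04 + 0.252 = 10.933
R0 > 1, so the population is growing.

growing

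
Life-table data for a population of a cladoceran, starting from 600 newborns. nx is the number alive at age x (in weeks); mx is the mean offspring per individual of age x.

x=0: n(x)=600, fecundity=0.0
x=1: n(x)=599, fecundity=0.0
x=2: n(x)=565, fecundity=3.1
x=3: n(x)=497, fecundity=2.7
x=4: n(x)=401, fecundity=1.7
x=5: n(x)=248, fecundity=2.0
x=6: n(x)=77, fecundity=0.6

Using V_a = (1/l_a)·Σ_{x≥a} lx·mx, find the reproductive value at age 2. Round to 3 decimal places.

lx = nx/n0 = nx/600: 1, 0.99833…, 0.94167…, 0.82833…, 0.66833…, 0.41333…, 0.12833…
lx·mx for x ≥ 2: 2.919167…, 2.2365…, 1.136167…, 0.826667…, 0.077… → sum = 7.1955…
V_2 = 7.1955… / l_2 = 7.1955… / 0.941667… = 7.641239… → 7.641

7.641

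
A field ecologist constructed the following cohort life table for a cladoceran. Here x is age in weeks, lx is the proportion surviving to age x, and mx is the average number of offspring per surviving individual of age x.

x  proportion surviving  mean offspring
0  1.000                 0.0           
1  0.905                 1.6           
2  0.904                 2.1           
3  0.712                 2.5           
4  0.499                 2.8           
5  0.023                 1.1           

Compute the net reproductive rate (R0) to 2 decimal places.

6.55

lx·mx by age: 0, 1.448, 1.8984, 1.78, 1.3972, 0.0253
R0 = Σ lx·mx = 6.5489 → 6.55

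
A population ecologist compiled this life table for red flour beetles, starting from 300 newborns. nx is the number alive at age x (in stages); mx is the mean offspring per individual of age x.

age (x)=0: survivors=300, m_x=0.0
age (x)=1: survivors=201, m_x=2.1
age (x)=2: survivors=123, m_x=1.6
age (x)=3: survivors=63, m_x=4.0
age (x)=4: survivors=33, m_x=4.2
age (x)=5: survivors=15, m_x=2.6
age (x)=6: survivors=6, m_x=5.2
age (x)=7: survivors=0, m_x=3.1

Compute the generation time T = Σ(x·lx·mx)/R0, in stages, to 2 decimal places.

2.32

lx = nx/n0 = nx/300: 1, 0.67, 0.41, 0.21, 0.11, 0.05, 0.02, 0
lx·mx: 0, 1.407, 0.656, 0.84, 0.462, 0.13, 0.104, 0 → R0 = 3.599
x·lx·mx: 0, 1.407, 1.312, 2.52, 1.848, 0.65, 0.624, 0 → Σ = 8.361
T = 8.361 / 3.599 = 2.323145… → 2.32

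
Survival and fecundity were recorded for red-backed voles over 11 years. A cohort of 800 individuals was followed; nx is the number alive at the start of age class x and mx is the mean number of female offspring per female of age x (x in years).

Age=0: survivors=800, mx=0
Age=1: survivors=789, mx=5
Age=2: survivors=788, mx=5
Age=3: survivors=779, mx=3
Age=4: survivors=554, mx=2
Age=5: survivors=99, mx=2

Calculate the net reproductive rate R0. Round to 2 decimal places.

lx = nx/n0 = nx/800: 1, 0.98625, 0.985, 0.97375, 0.6925, 0.12375
lx·mx by age: 0, 4.93125, 4.925, 2.92125, 1.385, 0.2475
R0 = Σ lx·mx = 14.41 → 14.41

14.41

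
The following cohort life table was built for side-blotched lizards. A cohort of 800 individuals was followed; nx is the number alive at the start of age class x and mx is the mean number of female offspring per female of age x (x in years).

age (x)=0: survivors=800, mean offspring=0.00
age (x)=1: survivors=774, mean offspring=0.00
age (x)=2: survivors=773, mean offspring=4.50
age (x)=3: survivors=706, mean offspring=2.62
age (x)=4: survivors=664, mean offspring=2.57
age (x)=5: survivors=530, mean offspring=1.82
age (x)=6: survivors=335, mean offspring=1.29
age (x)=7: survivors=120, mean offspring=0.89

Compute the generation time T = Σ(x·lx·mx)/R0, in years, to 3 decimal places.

3.220

lx = nx/n0 = nx/800: 1, 0.9675, 0.96625, 0.8825, 0.83, 0.6625, 0.41875, 0.15
lx·mx: 0, 0, 4.348125…, 2.31215, 2.1331, 1.20575, 0.540188…, 0.1335 → R0 = 10.672813…
x·lx·mx: 0, 0, 8.69625…, 6.93645, 8.5324, 6.02875, 3.241125…, 0.9345 → Σ = 34.369475…
T = 34.369475… / 10.672813… = 3.220283… → 3.220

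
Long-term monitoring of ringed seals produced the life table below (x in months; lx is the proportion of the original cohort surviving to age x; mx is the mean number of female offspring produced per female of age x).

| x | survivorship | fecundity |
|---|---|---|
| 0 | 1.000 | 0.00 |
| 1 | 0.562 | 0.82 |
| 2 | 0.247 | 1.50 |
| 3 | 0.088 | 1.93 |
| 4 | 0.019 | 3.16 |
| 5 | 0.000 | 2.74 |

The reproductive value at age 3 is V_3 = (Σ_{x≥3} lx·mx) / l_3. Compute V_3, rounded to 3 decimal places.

lx·mx for x ≥ 3: 0.16984, 0.06004, 0 → sum = 0.22988
V_3 = 0.22988 / l_3 = 0.22988 / 0.088 = 2.612273… → 2.612

2.612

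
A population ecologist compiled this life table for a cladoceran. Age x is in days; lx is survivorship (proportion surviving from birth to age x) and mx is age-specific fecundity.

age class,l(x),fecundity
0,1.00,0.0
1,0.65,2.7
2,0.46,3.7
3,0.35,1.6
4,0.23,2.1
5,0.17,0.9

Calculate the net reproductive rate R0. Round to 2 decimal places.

lx·mx by age: 0, 1.755, 1.702, 0.56, 0.483, 0.153
R0 = Σ lx·mx = 4.653 → 4.65

4.65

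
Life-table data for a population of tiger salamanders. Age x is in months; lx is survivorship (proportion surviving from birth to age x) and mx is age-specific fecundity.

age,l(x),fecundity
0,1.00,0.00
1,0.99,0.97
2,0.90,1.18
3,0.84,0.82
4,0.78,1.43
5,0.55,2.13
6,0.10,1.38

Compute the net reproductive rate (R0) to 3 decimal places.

5.136

lx·mx by age: 0, 0.9603, 1.062, 0.6888, 1.1154, 1.1715, 0.138
R0 = Σ lx·mx = 5.136 → 5.136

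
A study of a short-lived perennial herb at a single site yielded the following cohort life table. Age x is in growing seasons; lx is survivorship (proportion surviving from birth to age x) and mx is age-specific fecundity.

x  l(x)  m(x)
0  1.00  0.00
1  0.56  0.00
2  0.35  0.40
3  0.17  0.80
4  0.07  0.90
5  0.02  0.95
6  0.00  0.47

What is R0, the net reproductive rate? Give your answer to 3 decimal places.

0.358

lx·mx by age: 0, 0, 0.14, 0.136, 0.063, 0.019, 0
R0 = Σ lx·mx = 0.358 → 0.358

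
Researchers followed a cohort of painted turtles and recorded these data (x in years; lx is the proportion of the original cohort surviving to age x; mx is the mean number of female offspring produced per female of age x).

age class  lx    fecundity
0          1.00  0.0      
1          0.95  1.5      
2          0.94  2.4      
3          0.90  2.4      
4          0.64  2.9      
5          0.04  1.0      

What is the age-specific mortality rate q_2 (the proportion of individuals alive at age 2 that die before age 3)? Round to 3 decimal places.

q_2 = (l_2 − l_3) / l_2 = (0.94 − 0.9) / 0.94
     = 0.04 / 0.94 = 0.042553… → 0.043

0.043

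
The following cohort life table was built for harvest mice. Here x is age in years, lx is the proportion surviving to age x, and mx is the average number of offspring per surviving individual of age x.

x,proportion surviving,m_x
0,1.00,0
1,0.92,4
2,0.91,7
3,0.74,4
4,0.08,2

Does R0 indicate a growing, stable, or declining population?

R0 = Σ lx·mx = 0 + 3.68 + 6.37 + 2.96 + 0.16 = 13.17
R0 > 1, so the population is growing.

growing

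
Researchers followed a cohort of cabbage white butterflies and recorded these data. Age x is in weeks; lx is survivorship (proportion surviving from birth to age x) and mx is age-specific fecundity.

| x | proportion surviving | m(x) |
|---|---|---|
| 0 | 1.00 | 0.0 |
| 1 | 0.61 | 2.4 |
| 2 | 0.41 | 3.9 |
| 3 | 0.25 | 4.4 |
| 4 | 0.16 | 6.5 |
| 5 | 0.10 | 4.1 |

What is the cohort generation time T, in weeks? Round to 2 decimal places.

2.52

lx·mx: 0, 1.464, 1.599, 1.1, 1.04, 0.41 → R0 = 5.613
x·lx·mx: 0, 1.464, 3.198, 3.3, 4.16, 2.05 → Σ = 14.172
T = 14.172 / 5.613 = 2.524853… → 2.52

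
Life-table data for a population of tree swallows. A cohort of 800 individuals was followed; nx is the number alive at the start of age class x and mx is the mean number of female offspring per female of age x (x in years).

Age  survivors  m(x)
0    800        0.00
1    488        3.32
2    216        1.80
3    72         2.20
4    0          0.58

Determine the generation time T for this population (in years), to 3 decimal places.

1.326

lx = nx/n0 = nx/800: 1, 0.61, 0.27, 0.09, 0
lx·mx: 0, 2.0252, 0.486, 0.198, 0 → R0 = 2.7092
x·lx·mx: 0, 2.0252, 0.972, 0.594, 0 → Σ = 3.5912
T = 3.5912 / 2.7092 = 1.325557… → 1.326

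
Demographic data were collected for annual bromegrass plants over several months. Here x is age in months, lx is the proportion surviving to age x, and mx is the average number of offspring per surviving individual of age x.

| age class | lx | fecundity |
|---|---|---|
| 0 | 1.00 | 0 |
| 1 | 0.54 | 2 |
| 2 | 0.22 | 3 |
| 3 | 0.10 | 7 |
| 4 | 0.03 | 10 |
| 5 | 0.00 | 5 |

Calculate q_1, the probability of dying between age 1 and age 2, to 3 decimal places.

q_1 = (l_1 − l_2) / l_1 = (0.54 − 0.22) / 0.54
     = 0.32 / 0.54 = 0.592593… → 0.593

0.593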